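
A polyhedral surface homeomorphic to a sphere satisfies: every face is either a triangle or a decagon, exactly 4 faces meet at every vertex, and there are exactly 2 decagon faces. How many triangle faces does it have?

Let x be the number of triangles; then F = 2 + x.
Edge–face incidences: 2E = 10·2 + 3·x = 20 + 3x.
Every vertex has degree 4, so 4V = 2E.
Euler: V − E + F = 2 ⇒ (2E)/4 − E + (2 + x) = 2.
Multiply by 8: 2·(2E) − 4·(2E) + 8·(2 + x) = 16, i.e. 16 + 8x − 2·(20 + 3x) = 16.
Collecting terms: 2x − 24 = 16, so 2x = 40, so x = 20.
Then 2E = 20 + 3·20 = 80, so E = 40, V = 2E/4 = 20, F = 2 + 20 = 22.

20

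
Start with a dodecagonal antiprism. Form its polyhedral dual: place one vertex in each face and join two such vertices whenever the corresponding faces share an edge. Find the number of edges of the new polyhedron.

48

The base solid has V = 24, E = 48, F = 26.
The dual swaps V and F and preserves E: V′ = F = 26, E′ = E = 48, F′ = V = 24.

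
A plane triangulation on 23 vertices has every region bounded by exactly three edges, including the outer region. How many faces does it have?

In a plane triangulation 3F = 2E and V − E + F = 2, so F = 2V − 4 = 2·23 − 4 = 42.

42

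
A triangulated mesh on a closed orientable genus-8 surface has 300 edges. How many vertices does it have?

χ = 2 − 2·8 = -14, and every face is a triangle so 3F = 2E.
F = 2E/3 = 200. Then V = -14 + E − F = -14 + 300 − 200 = 86.

86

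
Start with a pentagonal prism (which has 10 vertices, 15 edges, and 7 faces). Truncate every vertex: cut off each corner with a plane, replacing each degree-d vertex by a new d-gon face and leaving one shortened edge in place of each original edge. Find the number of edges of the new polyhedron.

Truncation replaces each original edge-end by a new vertex, so V′ = 2E = 30.
Each original edge survives, and each old vertex of degree d contributes d new edges; summing degrees gives Σd = 2E, so E′ = E + 2E = 3E = 45.
Each original face survives and each original vertex becomes one new face: F′ = F + V = 17.

45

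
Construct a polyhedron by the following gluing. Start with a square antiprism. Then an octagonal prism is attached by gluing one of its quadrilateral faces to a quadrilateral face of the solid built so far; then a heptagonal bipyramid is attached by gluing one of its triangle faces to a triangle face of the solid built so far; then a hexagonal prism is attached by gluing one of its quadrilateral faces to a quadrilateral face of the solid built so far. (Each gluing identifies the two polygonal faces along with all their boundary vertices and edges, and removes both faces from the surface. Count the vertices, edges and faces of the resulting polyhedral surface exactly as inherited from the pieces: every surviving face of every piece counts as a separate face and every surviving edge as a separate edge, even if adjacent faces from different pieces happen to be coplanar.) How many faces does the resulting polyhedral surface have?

A square antiprism: V=8, E=16, F=10.
Attach an octagonal prism (V=16, E=24, F=10) along a 4-gon: merge 4 vertices and 4 edges, delete both glued faces → V=20, E=36, F=18.
Attach a heptagonal bipyramid (V=9, E=21, F=14) along a 3-gon: merge 3 vertices and 3 edges, delete both glued faces → V=26, E=54, F=30.
Attach a hexagonal prism (V=12, E=18, F=8) along a 4-gon: merge 4 vertices and 4 edges, delete both glued faces → V=34, E=68, F=36.
Check: V − E + F = 34 − 68 + 36 = 2.

36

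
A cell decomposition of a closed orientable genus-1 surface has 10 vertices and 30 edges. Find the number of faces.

For a closed orientable surface of genus 1, χ = 2 − 2·1 = 0.
F = 0 − V + E = 0 − 10 + 30 = 20.

20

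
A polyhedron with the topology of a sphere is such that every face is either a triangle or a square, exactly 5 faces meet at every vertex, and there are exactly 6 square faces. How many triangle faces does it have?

32

Let x be the number of triangles; then F = 6 + x.
Edge–face incidences: 2E = 4·6 + 3·x = 24 + 3x.
Every vertex has degree 5, so 5V = 2E.
Euler: V − E + F = 2 ⇒ (2E)/5 − E + (6 + x) = 2.
Multiply by 10: 2·(2E) − 5·(2E) + 10·(6 + x) = 20, i.e. 60 + 10x − 3·(24 + 3x) = 20.
Collecting terms: x − 12 = 20, so x = 32.
Then 2E = 24 + 3·32 = 120, so E = 60, V = 2E/5 = 24, F = 6 + 32 = 38.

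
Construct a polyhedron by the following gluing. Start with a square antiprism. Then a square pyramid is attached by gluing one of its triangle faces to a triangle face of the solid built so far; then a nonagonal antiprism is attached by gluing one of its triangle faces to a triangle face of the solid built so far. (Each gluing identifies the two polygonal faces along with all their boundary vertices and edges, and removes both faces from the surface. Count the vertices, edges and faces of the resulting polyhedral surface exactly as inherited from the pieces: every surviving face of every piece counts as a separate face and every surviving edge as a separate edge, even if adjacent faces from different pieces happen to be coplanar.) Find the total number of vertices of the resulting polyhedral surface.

25

A square antiprism: V=8, E=16, F=10.
Attach a square pyramid (V=5, E=8, F=5) along a 3-gon: merge 3 vertices and 3 edges, delete both glued faces → V=10, E=21, F=13.
Attach a nonagonal antiprism (V=18, E=36, F=20) along a 3-gon: merge 3 vertices and 3 edges, delete both glued faces → V=25, E=54, F=31.
Check: V − E + F = 25 − 54 + 31 = 2.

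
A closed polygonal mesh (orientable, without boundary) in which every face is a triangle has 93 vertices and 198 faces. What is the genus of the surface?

Every face is a triangle, so 2E = 3·198 = 594, giving E = 297.
χ = V − E + F = 93 − 297 + 198 = -6.
For a closed orientable surface χ = 2 − 2g, so g = (2 − (-6))/2 = 4.

4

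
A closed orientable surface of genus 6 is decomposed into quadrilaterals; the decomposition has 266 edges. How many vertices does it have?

χ = 2 − 2·6 = -10, and every face is a square so 4F = 2E.
F = 2E/4 = 133. Then V = -10 + E − F = -10 + 266 − 133 = 123.

123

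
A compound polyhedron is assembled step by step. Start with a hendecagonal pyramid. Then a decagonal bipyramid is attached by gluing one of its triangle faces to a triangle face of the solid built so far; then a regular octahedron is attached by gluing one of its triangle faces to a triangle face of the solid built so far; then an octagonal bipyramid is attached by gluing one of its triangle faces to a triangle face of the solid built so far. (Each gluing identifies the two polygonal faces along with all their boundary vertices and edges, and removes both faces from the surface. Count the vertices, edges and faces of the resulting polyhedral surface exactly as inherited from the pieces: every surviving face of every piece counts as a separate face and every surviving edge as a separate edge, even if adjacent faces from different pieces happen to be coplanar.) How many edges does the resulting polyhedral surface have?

A hendecagonal pyramid: V=12, E=22, F=12.
Attach a decagonal bipyramid (V=12, E=30, F=20) along a 3-gon: merge 3 vertices and 3 edges, delete both glued faces → V=21, E=49, F=30.
Attach a regular octahedron (V=6, E=12, F=8) along a 3-gon: merge 3 vertices and 3 edges, delete both glued faces → V=24, E=58, F=36.
Attach an octagonal bipyramid (V=10, E=24, F=16) along a 3-gon: merge 3 vertices and 3 edges, delete both glued faces → V=31, E=79, F=50.
Check: V − E + F = 31 − 79 + 50 = 2.

79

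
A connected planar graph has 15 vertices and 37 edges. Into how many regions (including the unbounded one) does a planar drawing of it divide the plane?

Euler's formula for a connected plane graph: V − E + F = 2, so F = 2 − 15 + 37 = 24.

24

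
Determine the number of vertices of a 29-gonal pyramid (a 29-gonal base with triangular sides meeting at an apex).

A pyramid on an n-gon base has one n-gon and n triangles: V = 29 + 1 = 30, E = 2·29 = 58, F = 29 + 1 = 30.

30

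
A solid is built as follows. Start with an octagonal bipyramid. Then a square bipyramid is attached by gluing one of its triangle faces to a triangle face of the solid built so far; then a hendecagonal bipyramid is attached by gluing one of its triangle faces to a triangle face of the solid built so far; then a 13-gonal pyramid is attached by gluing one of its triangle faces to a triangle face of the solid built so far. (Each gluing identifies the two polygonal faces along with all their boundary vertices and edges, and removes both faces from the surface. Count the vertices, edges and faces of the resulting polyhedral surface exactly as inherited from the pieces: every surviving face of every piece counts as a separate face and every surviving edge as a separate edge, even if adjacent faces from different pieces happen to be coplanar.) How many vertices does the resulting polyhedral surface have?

34

An octagonal bipyramid: V=10, E=24, F=16.
Attach a square bipyramid (V=6, E=12, F=8) along a 3-gon: merge 3 vertices and 3 edges, delete both glued faces → V=13, E=33, F=22.
Attach a hendecagonal bipyramid (V=13, E=33, F=22) along a 3-gon: merge 3 vertices and 3 edges, delete both glued faces → V=23, E=63, F=42.
Attach a 13-gonal pyramid (V=14, E=26, F=14) along a 3-gon: merge 3 vertices and 3 edges, delete both glued faces → V=34, E=86, F=54.
Check: V − E + F = 34 − 86 + 54 = 2.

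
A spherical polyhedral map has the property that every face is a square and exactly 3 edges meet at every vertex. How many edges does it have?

12

Each face has 4 edges and each edge borders two faces, so 2E = 4F.
Each vertex has degree 3, so 3V = 2E and hence V = 4F/3.
Euler: V − E + F = 2 ⇒ (4F/3) − (4F/2) + F = 2.
Multiply by 6: (8 − 12 + 6)F = 12, i.e. 2F = 12.
So F = 6, E = 4·6/2 = 12, V = 4·6/3 = 8.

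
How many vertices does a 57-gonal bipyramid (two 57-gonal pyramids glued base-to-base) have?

59

A bipyramid over an n-gon has 2n triangular faces and n + 2 vertices: V = 57 + 2 = 59, E = 3·57 = 171, F = 2·57 = 114.
Check: V − E + F = 59 − 171 + 114 = 2.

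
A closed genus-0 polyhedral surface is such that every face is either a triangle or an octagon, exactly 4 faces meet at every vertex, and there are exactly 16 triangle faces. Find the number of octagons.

2

Let x be the number of octagons; then F = 16 + x.
Edge–face incidences: 2E = 3·16 + 8·x = 48 + 8x.
Every vertex has degree 4, so 4V = 2E.
Euler: V − E + F = 2 ⇒ (2E)/4 − E + (16 + x) = 2.
Multiply by 8: 2·(2E) − 4·(2E) + 8·(16 + x) = 16, i.e. 128 + 8x − 2·(48 + 8x) = 16.
Collecting terms: −8x + 32 = 16, so −8x = −16, so x = 2.
Then 2E = 48 + 8·2 = 64, so E = 32, V = 2E/4 = 16, F = 16 + 2 = 18.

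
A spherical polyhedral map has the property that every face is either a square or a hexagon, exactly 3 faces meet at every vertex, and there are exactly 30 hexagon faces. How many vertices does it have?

Let x be the number of squares; then F = 30 + x.
Edge–face incidences: 2E = 6·30 + 4·x = 180 + 4x.
Every vertex has degree 3, so 3V = 2E.
Euler: V − E + F = 2 ⇒ (2E)/3 − E + (30 + x) = 2.
Multiply by 6: 2·(2E) − 3·(2E) + 6·(30 + x) = 12, i.e. 180 + 6x − (180 + 4x) = 12.
Collecting terms: 2x = 12, so x = 6.
Then 2E = 180 + 4·6 = 204, so E = 102, V = 2E/3 = 68, F = 30 + 6 = 36.

68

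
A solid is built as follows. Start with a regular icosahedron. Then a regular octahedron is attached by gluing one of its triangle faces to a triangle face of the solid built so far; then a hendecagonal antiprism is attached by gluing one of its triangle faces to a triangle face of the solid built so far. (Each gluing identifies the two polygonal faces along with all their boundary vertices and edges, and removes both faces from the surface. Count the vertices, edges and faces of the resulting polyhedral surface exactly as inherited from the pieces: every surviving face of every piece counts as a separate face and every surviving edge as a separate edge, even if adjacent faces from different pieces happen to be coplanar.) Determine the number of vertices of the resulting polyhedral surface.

34

A regular icosahedron: V=12, E=30, F=20.
Attach a regular octahedron (V=6, E=12, F=8) along a 3-gon: merge 3 vertices and 3 edges, delete both glued faces → V=15, E=39, F=26.
Attach a hendecagonal antiprism (V=22, E=44, F=24) along a 3-gon: merge 3 vertices and 3 edges, delete both glued faces → V=34, E=80, F=48.
Check: V − E + F = 34 − 80 + 48 = 2.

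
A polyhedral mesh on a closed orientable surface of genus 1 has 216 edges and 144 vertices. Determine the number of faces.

For a closed orientable surface of genus 1, χ = 2 − 2·1 = 0.
F = 0 − V + E = 0 − 144 + 216 = 72.

72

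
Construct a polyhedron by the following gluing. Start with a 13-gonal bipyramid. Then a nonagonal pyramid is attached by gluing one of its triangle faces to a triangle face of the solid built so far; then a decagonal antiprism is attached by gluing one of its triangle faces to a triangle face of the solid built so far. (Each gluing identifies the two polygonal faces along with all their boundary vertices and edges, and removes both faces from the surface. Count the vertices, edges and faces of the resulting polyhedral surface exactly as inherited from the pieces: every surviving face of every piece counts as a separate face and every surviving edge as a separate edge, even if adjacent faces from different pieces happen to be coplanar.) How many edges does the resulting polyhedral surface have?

A 13-gonal bipyramid: V=15, E=39, F=26.
Attach a nonagonal pyramid (V=10, E=18, F=10) along a 3-gon: merge 3 vertices and 3 edges, delete both glued faces → V=22, E=54, F=34.
Attach a decagonal antiprism (V=20, E=40, F=22) along a 3-gon: merge 3 vertices and 3 edges, delete both glued faces → V=39, E=91, F=54.
Check: V − E + F = 39 − 91 + 54 = 2.

91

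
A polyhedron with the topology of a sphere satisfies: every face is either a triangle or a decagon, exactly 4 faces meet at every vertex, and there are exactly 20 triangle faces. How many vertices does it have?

20

Let x be the number of decagons; then F = 20 + x.
Edge–face incidences: 2E = 3·20 + 10·x = 60 + 10x.
Every vertex has degree 4, so 4V = 2E.
Euler: V − E + F = 2 ⇒ (2E)/4 − E + (20 + x) = 2.
Multiply by 8: 2·(2E) − 4·(2E) + 8·(20 + x) = 16, i.e. 160 + 8x − 2·(60 + 10x) = 16.
Collecting terms: −12x + 40 = 16, so −12x = −24, so x = 2.
Then 2E = 60 + 10·2 = 80, so E = 40, V = 2E/4 = 20, F = 20 + 2 = 22.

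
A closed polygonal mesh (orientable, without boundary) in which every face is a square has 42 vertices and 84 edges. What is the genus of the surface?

Every face is a square and each edge borders two faces, so 4F = 2·84, giving F = 42.
χ = V − E + F = 42 − 84 + 42 = 0.
For a closed orientable surface χ = 2 − 2g, so g = (2 − (0))/2 = 1.

1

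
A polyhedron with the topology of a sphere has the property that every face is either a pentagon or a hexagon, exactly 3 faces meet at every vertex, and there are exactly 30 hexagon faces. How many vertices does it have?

Let x be the number of pentagons; then F = 30 + x.
Edge–face incidences: 2E = 6·30 + 5·x = 180 + 5x.
Every vertex has degree 3, so 3V = 2E.
Euler: V − E + F = 2 ⇒ (2E)/3 − E + (30 + x) = 2.
Multiply by 6: 2·(2E) − 3·(2E) + 6·(30 + x) = 12, i.e. 180 + 6x − (180 + 5x) = 12.
Collecting terms: x = 12.
Then 2E = 180 + 5·12 = 240, so E = 120, V = 2E/3 = 80, F = 30 + 12 = 42.

80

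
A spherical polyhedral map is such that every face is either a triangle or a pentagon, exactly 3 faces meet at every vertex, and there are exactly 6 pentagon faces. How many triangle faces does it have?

Let x be the number of triangles; then F = 6 + x.
Edge–face incidences: 2E = 5·6 + 3·x = 30 + 3x.
Every vertex has degree 3, so 3V = 2E.
Euler: V − E + F = 2 ⇒ (2E)/3 − E + (6 + x) = 2.
Multiply by 6: 2·(2E) − 3·(2E) + 6·(6 + x) = 12, i.e. 36 + 6x − (30 + 3x) = 12.
Collecting terms: 3x + 6 = 12, so 3x = 6, so x = 2.
Then 2E = 30 + 3·2 = 36, so E = 18, V = 2E/3 = 12, F = 6 + 2 = 8.

2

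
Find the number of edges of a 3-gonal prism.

9

A prism on an n-gon has two n-gon bases and n rectangular sides: V = 2·3 = 6, E = 3·3 = 9, F = 3 + 2 = 5.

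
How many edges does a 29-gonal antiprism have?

An antiprism on an n-gon has two n-gon caps and 2n triangles: V = 2·29 = 58, E = 4·29 = 116, F = 2·29 + 2 = 60.

116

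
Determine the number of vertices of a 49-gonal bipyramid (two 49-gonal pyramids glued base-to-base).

51

A bipyramid over an n-gon has 2n triangular faces and n + 2 vertices: V = 49 + 2 = 51, E = 3·49 = 147, F = 2·49 = 98.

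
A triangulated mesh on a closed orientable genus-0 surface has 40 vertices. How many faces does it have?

χ = 2 − 2·0 = 2, and every face is a triangle so 3F = 2E.
V − E + F = 2 with E = 3F/2 gives 40 − (3/2 − 1)·F = 2, so F = 76 and E = 114.

76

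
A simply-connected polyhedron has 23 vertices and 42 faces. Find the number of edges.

63

Here V − E + F = 2.
E = V + F − (2) = 23 + 42 − (2) = 63.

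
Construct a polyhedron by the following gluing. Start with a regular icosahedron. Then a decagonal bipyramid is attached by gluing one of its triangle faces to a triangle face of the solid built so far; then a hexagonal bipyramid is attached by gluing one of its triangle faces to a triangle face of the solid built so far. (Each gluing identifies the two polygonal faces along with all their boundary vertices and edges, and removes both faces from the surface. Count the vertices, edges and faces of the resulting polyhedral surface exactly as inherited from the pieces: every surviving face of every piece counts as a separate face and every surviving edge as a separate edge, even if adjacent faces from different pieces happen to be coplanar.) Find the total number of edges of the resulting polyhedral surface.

A regular icosahedron: V=12, E=30, F=20.
Attach a decagonal bipyramid (V=12, E=30, F=20) along a 3-gon: merge 3 vertices and 3 edges, delete both glued faces → V=21, E=57, F=38.
Attach a hexagonal bipyramid (V=8, E=18, F=12) along a 3-gon: merge 3 vertices and 3 edges, delete both glued faces → V=26, E=72, F=48.
Check: V − E + F = 26 − 72 + 48 = 2.

72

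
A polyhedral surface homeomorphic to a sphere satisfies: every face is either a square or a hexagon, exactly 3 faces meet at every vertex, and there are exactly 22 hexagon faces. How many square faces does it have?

6

Let x be the number of squares; then F = 22 + x.
Edge–face incidences: 2E = 6·22 + 4·x = 132 + 4x.
Every vertex has degree 3, so 3V = 2E.
Euler: V − E + F = 2 ⇒ (2E)/3 − E + (22 + x) = 2.
Multiply by 6: 2·(2E) − 3·(2E) + 6·(22 + x) = 12, i.e. 132 + 6x − (132 + 4x) = 12.
Collecting terms: 2x = 12, so x = 6.
Then 2E = 132 + 4·6 = 156, so E = 78, V = 2E/3 = 52, F = 22 + 6 = 28.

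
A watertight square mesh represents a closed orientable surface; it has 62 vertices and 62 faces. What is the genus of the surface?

Every face is a square, so 2E = 4·62 = 248, giving E = 124.
χ = V − E + F = 62 − 124 + 62 = 0.
For a closed orientable surface χ = 2 − 2g, so g = (2 − (0))/2 = 1.

1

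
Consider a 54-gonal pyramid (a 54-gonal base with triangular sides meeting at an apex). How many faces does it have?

55

A pyramid on an n-gon base has one n-gon and n triangles: V = 54 + 1 = 55, E = 2·54 = 108, F = 54 + 1 = 55.
Check: V − E + F = 55 − 108 + 55 = 2.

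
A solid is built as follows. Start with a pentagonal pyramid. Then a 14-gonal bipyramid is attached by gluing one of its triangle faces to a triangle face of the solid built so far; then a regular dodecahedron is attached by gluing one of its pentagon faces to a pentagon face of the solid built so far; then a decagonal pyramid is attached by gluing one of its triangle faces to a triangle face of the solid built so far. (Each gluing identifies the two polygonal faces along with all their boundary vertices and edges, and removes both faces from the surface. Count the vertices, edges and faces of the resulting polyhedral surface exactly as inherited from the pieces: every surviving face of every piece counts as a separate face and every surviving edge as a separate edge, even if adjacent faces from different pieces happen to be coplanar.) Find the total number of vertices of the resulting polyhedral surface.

A pentagonal pyramid: V=6, E=10, F=6.
Attach a 14-gonal bipyramid (V=16, E=42, F=28) along a 3-gon: merge 3 vertices and 3 edges, delete both glued faces → V=19, E=49, F=32.
Attach a regular dodecahedron (V=20, E=30, F=12) along a 5-gon: merge 5 vertices and 5 edges, delete both glued faces → V=34, E=74, F=42.
Attach a decagonal pyramid (V=11, E=20, F=11) along a 3-gon: merge 3 vertices and 3 edges, delete both glued faces → V=42, E=91, F=51.
Check: V − E + F = 42 − 91 + 51 = 2.

42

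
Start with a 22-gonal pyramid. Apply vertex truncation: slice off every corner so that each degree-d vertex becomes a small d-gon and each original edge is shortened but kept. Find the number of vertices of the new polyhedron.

88

The base solid has V = 23, E = 44, F = 23.
Truncation replaces each original edge-end by a new vertex, so V′ = 2E = 88.
Each original edge survives, and each old vertex of degree d contributes d new edges; summing degrees gives Σd = 2E, so E′ = E + 2E = 3E = 132.
Each original face survives and each original vertex becomes one new face: F′ = F + V = 46.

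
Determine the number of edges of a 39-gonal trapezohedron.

The n-trapezohedron (dual of the n-antiprism) has V = 2·39 + 2 = 80, E = 4·39 = 156, F = 2·39 = 78.

156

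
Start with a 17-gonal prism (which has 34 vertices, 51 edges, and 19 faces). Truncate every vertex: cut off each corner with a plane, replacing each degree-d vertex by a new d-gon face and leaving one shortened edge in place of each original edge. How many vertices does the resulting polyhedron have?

Truncation replaces each original edge-end by a new vertex, so V′ = 2E = 102.
Each original edge survives, and each old vertex of degree d contributes d new edges; summing degrees gives Σd = 2E, so E′ = E + 2E = 3E = 153.
Each original face survives and each original vertex becomes one new face: F′ = F + V = 53.

102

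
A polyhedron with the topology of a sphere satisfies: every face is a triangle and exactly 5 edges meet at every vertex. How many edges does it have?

Each face has 3 edges and each edge borders two faces, so 2E = 3F.
Each vertex has degree 5, so 5V = 2E and hence V = 3F/5.
Euler: V − E + F = 2 ⇒ (3F/5) − (3F/2) + F = 2.
Multiply by 10: (6 − 15 + 10)F = 20, i.e. 1F = 20.
So F = 20, E = 3·20/2 = 30, V = 3·20/5 = 12.

30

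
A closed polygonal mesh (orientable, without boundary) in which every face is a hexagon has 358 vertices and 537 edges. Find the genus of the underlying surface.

Every face is a hexagon and each edge borders two faces, so 6F = 2·537, giving F = 179.
χ = V − E + F = 358 − 537 + 179 = 0.
For a closed orientable surface χ = 2 − 2g, so g = (2 − (0))/2 = 1.

1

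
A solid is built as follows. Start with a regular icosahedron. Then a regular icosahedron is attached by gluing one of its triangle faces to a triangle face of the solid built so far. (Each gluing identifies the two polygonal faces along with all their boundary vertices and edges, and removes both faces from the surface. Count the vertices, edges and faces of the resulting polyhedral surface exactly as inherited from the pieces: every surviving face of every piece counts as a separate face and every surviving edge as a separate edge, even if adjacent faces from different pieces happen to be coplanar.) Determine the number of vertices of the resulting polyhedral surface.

21

A regular icosahedron: V=12, E=30, F=20.
Attach a regular icosahedron (V=12, E=30, F=20) along a 3-gon: merge 3 vertices and 3 edges, delete both glued faces → V=21, E=57, F=38.
Check: V − E + F = 21 − 57 + 38 = 2.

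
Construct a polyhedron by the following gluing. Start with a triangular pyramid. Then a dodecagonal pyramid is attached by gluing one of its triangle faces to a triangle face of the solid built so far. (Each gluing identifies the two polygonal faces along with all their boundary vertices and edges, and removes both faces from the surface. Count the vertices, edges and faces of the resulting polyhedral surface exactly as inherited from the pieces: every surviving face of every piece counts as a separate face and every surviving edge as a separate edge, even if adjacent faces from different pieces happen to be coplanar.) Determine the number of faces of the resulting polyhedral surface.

A triangular pyramid: V=4, E=6, F=4.
Attach a dodecagonal pyramid (V=13, E=24, F=13) along a 3-gon: merge 3 vertices and 3 edges, delete both glued faces → V=14, E=27, F=15.
Check: V − E + F = 14 − 27 + 15 = 2.

15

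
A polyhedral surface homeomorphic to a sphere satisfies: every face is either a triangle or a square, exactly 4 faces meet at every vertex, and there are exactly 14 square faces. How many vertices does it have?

Let x be the number of triangles; then F = 14 + x.
Edge–face incidences: 2E = 4·14 + 3·x = 56 + 3x.
Every vertex has degree 4, so 4V = 2E.
Euler: V − E + F = 2 ⇒ (2E)/4 − E + (14 + x) = 2.
Multiply by 8: 2·(2E) − 4·(2E) + 8·(14 + x) = 16, i.e. 112 + 8x − 2·(56 + 3x) = 16.
Collecting terms: 2x = 16, so x = 8.
Then 2E = 56 + 3·8 = 80, so E = 40, V = 2E/4 = 20, F = 14 + 8 = 22.

20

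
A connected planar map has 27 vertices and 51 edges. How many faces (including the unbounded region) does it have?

Euler's formula for a connected plane graph: V − E + F = 2, so F = 2 − 27 + 51 = 26.

26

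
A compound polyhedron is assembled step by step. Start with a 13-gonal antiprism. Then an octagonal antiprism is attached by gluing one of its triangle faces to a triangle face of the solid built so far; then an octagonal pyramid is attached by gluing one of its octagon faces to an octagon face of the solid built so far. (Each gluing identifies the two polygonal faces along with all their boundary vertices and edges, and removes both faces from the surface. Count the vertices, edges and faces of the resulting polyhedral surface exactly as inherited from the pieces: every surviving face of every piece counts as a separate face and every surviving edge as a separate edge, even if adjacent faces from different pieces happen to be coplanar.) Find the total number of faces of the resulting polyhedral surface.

A 13-gonal antiprism: V=26, E=52, F=28.
Attach an octagonal antiprism (V=16, E=32, F=18) along a 3-gon: merge 3 vertices and 3 edges, delete both glued faces → V=39, E=81, F=44.
Attach an octagonal pyramid (V=9, E=16, F=9) along an 8-gon: merge 8 vertices and 8 edges, delete both glued faces → V=40, E=89, F=51.
Check: V − E + F = 40 − 89 + 51 = 2.

51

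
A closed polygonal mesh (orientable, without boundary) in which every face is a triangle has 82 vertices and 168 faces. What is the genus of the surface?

2

Every face is a triangle, so 2E = 3·168 = 504, giving E = 252.
χ = V − E + F = 82 − 252 + 168 = -2.
For a closed orientable surface χ = 2 − 2g, so g = (2 − (-2))/2 = 2.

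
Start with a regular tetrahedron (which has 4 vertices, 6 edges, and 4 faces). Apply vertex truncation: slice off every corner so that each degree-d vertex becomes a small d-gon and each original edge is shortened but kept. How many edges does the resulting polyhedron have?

Truncation replaces each original edge-end by a new vertex, so V′ = 2E = 12.
Each original edge survives, and each old vertex of degree d contributes d new edges; summing degrees gives Σd = 2E, so E′ = E + 2E = 3E = 18.
Each original face survives and each original vertex becomes one new face: F′ = F + V = 8.

18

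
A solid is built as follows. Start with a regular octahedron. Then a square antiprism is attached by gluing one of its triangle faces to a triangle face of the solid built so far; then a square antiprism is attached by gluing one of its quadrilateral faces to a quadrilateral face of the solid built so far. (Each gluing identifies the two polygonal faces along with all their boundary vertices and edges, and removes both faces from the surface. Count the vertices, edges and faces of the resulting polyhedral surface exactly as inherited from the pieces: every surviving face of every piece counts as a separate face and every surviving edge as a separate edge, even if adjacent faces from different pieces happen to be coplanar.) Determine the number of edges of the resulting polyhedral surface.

37

A regular octahedron: V=6, E=12, F=8.
Attach a square antiprism (V=8, E=16, F=10) along a 3-gon: merge 3 vertices and 3 edges, delete both glued faces → V=11, E=25, F=16.
Attach a square antiprism (V=8, E=16, F=10) along a 4-gon: merge 4 vertices and 4 edges, delete both glued faces → V=15, E=37, F=24.
Check: V − E + F = 15 − 37 + 24 = 2.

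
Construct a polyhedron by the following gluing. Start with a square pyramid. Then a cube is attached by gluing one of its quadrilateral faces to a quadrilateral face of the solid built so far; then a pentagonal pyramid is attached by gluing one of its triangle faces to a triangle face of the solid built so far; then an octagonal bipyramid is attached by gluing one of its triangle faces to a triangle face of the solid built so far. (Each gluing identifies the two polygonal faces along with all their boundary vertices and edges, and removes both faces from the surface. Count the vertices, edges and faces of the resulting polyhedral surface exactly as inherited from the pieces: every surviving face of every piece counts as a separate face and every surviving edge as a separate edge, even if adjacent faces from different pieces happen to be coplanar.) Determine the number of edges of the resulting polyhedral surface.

A square pyramid: V=5, E=8, F=5.
Attach a cube (V=8, E=12, F=6) along a 4-gon: merge 4 vertices and 4 edges, delete both glued faces → V=9, E=16, F=9.
Attach a pentagonal pyramid (V=6, E=10, F=6) along a 3-gon: merge 3 vertices and 3 edges, delete both glued faces → V=12, E=23, F=13.
Attach an octagonal bipyramid (V=10, E=24, F=16) along a 3-gon: merge 3 vertices and 3 edges, delete both glued faces → V=19, E=44, F=27.
Check: V − E + F = 19 − 44 + 27 = 2.

44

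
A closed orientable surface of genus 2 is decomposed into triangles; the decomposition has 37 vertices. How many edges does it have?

117

χ = 2 − 2·2 = -2, and every face is a triangle so 3F = 2E.
V − E + F = -2 with E = 3F/2 gives 37 − (3/2 − 1)·F = -2, so F = 78 and E = 117.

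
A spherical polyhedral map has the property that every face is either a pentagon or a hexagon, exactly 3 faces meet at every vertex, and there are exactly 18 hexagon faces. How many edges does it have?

Let x be the number of pentagons; then F = 18 + x.
Edge–face incidences: 2E = 6·18 + 5·x = 108 + 5x.
Every vertex has degree 3, so 3V = 2E.
Euler: V − E + F = 2 ⇒ (2E)/3 − E + (18 + x) = 2.
Multiply by 6: 2·(2E) − 3·(2E) + 6·(18 + x) = 12, i.e. 108 + 6x − (108 + 5x) = 12.
Collecting terms: x = 12.
Then 2E = 108 + 5·12 = 168, so E = 84, V = 2E/3 = 56, F = 18 + 12 = 30.

84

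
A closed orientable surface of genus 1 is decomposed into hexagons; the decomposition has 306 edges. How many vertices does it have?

204

χ = 2 − 2·1 = 0, and every face is a hexagon so 6F = 2E.
F = 2E/6 = 102. Then V = 0 + E − F = 0 + 306 − 102 = 204.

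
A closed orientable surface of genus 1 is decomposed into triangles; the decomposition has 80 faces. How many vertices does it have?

χ = 2 − 2·1 = 0, and every face is a triangle so 3F = 2E.
E = 3·80/2 = 120. Then V = 0 + E − F = 0 + 120 − 80 = 40.

40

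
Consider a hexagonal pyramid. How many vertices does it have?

A pyramid on an n-gon base has one n-gon and n triangles: V = 6 + 1 = 7, E = 2·6 = 12, F = 6 + 1 = 7.

7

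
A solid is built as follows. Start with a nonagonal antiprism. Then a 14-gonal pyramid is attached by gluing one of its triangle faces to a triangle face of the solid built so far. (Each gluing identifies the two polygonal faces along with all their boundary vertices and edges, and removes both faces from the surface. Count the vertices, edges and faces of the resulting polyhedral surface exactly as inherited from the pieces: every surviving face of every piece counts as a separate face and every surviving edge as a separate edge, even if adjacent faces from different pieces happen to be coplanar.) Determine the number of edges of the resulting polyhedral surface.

61

A nonagonal antiprism: V=18, E=36, F=20.
Attach a 14-gonal pyramid (V=15, E=28, F=15) along a 3-gon: merge 3 vertices and 3 edges, delete both glued faces → V=30, E=61, F=33.
Check: V − E + F = 30 − 61 + 33 = 2.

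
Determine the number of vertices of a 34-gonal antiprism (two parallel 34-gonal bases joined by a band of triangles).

An antiprism on an n-gon has two n-gon caps and 2n triangles: V = 2·34 = 68, E = 4·34 = 136, F = 2·34 + 2 = 70.

68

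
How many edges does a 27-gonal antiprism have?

An antiprism on an n-gon has two n-gon caps and 2n triangles: V = 2·27 = 54, E = 4·27 = 108, F = 2·27 + 2 = 56.
Check: V − E + F = 54 − 108 + 56 = 2.

108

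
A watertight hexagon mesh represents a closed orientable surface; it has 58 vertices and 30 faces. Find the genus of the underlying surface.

Every face is a hexagon, so 2E = 6·30 = 180, giving E = 90.
χ = V − E + F = 58 − 90 + 30 = -2.
For a closed orientable surface χ = 2 − 2g, so g = (2 − (-2))/2 = 2.

2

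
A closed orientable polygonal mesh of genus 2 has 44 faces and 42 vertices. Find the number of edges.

88

For a closed orientable surface of genus 2, χ = 2 − 2·2 = -2.
E = V + F − (-2) = 42 + 44 − (-2) = 88.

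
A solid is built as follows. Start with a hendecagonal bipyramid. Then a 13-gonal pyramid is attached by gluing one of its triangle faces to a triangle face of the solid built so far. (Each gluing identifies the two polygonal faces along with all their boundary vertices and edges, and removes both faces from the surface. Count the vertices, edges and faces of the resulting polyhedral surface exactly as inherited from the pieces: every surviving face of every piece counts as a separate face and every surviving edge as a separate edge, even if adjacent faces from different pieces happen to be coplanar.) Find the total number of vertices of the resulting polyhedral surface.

24

A hendecagonal bipyramid: V=13, E=33, F=22.
Attach a 13-gonal pyramid (V=14, E=26, F=14) along a 3-gon: merge 3 vertices and 3 edges, delete both glued faces → V=24, E=56, F=34.
Check: V − E + F = 24 − 56 + 34 = 2.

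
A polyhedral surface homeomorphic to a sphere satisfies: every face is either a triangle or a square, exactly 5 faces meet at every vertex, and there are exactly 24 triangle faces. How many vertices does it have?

Let x be the number of squares; then F = 24 + x.
Edge–face incidences: 2E = 3·24 + 4·x = 72 + 4x.
Every vertex has degree 5, so 5V = 2E.
Euler: V − E + F = 2 ⇒ (2E)/5 − E + (24 + x) = 2.
Multiply by 10: 2·(2E) − 5·(2E) + 10·(24 + x) = 20, i.e. 240 + 10x − 3·(72 + 4x) = 20.
Collecting terms: −2x + 24 = 20, so −2x = −4, so x = 2.
Then 2E = 72 + 4·2 = 80, so E = 40, V = 2E/5 = 16, F = 24 + 2 = 26.

16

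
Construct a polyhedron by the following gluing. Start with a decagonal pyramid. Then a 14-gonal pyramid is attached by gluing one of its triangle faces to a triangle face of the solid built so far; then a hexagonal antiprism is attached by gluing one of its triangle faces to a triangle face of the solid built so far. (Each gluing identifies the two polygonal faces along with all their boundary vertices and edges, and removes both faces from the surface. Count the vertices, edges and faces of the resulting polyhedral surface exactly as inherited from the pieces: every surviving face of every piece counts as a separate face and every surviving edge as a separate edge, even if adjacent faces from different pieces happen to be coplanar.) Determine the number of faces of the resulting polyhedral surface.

36

A decagonal pyramid: V=11, E=20, F=11.
Attach a 14-gonal pyramid (V=15, E=28, F=15) along a 3-gon: merge 3 vertices and 3 edges, delete both glued faces → V=23, E=45, F=24.
Attach a hexagonal antiprism (V=12, E=24, F=14) along a 3-gon: merge 3 vertices and 3 edges, delete both glued faces → V=32, E=66, F=36.
Check: V − E + F = 32 − 66 + 36 = 2.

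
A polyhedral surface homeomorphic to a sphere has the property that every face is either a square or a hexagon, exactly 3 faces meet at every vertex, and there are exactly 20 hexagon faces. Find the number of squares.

Let x be the number of squares; then F = 20 + x.
Edge–face incidences: 2E = 6·20 + 4·x = 120 + 4x.
Every vertex has degree 3, so 3V = 2E.
Euler: V − E + F = 2 ⇒ (2E)/3 − E + (20 + x) = 2.
Multiply by 6: 2·(2E) − 3·(2E) + 6·(20 + x) = 12, i.e. 120 + 6x − (120 + 4x) = 12.
Collecting terms: 2x = 12, so x = 6.
Then 2E = 120 + 4·6 = 144, so E = 72, V = 2E/3 = 48, F = 20 + 6 = 26.

6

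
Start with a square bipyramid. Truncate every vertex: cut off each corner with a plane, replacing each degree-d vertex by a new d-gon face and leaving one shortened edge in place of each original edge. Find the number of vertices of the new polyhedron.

24

The base solid has V = 6, E = 12, F = 8.
Truncation replaces each original edge-end by a new vertex, so V′ = 2E = 24.
Each original edge survives, and each old vertex of degree d contributes d new edges; summing degrees gives Σd = 2E, so E′ = E + 2E = 3E = 36.
Each original face survives and each original vertex becomes one new face: F′ = F + V = 14.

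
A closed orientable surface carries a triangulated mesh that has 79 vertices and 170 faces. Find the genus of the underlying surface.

4

Every face is a triangle, so 2E = 3·170 = 510, giving E = 255.
χ = V − E + F = 79 − 255 + 170 = -6.
For a closed orientable surface χ = 2 − 2g, so g = (2 − (-6))/2 = 4.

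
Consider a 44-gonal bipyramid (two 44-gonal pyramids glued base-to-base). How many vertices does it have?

A bipyramid over an n-gon has 2n triangular faces and n + 2 vertices: V = 44 + 2 = 46, E = 3·44 = 132, F = 2·44 = 88.

46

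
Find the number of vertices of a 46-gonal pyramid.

A pyramid on an n-gon base has one n-gon and n triangles: V = 46 + 1 = 47, E = 2·46 = 92, F = 46 + 1 = 47.

47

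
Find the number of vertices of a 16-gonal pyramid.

A pyramid on an n-gon base has one n-gon and n triangles: V = 16 + 1 = 17, E = 2·16 = 32, F = 16 + 1 = 17.

17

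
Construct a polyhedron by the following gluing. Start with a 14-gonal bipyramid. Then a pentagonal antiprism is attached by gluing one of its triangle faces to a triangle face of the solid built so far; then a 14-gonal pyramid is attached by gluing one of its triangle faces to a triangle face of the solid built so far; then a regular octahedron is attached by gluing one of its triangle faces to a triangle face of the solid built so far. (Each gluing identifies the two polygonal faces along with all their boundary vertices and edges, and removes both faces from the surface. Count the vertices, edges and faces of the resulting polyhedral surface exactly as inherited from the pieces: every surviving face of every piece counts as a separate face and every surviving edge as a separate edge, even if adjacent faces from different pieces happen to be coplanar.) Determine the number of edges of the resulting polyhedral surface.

A 14-gonal bipyramid: V=16, E=42, F=28.
Attach a pentagonal antiprism (V=10, E=20, F=12) along a 3-gon: merge 3 vertices and 3 edges, delete both glued faces → V=23, E=59, F=38.
Attach a 14-gonal pyramid (V=15, E=28, F=15) along a 3-gon: merge 3 vertices and 3 edges, delete both glued faces → V=35, E=84, F=51.
Attach a regular octahedron (V=6, E=12, F=8) along a 3-gon: merge 3 vertices and 3 edges, delete both glued faces → V=38, E=93, F=57.
Check: V − E + F = 38 − 93 + 57 = 2.

93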